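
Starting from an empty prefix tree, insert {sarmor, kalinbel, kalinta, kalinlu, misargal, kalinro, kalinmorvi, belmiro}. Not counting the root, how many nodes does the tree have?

40

Count nodes per top-level branch (shared prefixes stored once):
  'b'-branch (belmiro): 7 nodes
  'k'-branch (kalinbel, kalinlu, kalinmorvi, kalinro, kalinta): 19 nodes
  'm'-branch (misargal): 8 nodes
  's'-branch (sarmor): 6 nodes
Sum: 40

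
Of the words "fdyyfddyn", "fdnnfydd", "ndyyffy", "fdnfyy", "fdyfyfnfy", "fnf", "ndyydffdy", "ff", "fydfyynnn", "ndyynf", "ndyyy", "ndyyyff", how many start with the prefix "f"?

7

Traverse to the node for "f", then collect every word in that subtree.
Words under "f": fdnfyy, fdnnfydd, fdyfyfnfy, fdyyfddyn, ff, fnf, fydfyynnn
Count: 7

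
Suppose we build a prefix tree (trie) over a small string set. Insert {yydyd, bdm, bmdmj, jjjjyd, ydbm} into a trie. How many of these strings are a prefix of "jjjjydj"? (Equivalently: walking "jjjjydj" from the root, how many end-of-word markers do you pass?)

Traverse "jjjjydj" character by character; count nodes along the way that are marked as word ends.
Prefixes of the query that are stored words: "jjjjyd"
Count: 1

1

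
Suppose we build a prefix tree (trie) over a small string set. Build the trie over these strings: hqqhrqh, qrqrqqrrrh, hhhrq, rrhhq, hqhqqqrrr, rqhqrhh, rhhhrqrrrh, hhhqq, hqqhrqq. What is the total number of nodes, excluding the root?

Trace insertions, counting only characters that open a new branch:
  "hqqhrqh" → 7 new (h, q, q, h, r, q, h)
  "qrqrqqrrrh" → 10 new (q, r, q, r, q, q, r, r, r, h)
  "hhhrq" → prefix "h" already present; 4 new (h, h, r, q)
  "rrhhq" → 5 new (r, r, h, h, q)
  "hqhqqqrrr" → prefix "hq" already present; 7 new (h, q, q, q, r, r, r)
  "rqhqrhh" → prefix "r" already present; 6 new (q, h, q, r, h, h)
  "rhhhrqrrrh" → prefix "r" already present; 9 new (h, h, h, r, q, r, r, r, h)
  "hhhqq" → prefix "hhh" already present; 2 new (q, q)
  "hqqhrqq" → prefix "hqqhrq" already present; 1 new (q)
Total nodes = 7 + 10 + 4 + 5 + 7 + 6 + 9 + 2 + 1 = 51

51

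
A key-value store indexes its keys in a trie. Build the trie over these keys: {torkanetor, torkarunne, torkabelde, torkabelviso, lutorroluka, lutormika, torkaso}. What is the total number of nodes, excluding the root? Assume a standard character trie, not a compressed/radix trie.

Count nodes per top-level branch (shared prefixes stored once):
  'l'-branch (lutormika, lutorroluka): 15 nodes
  't'-branch (torkabelde, torkabelviso, torkanetor, torkarunne, torkaso): 26 nodes
Sum: 41

41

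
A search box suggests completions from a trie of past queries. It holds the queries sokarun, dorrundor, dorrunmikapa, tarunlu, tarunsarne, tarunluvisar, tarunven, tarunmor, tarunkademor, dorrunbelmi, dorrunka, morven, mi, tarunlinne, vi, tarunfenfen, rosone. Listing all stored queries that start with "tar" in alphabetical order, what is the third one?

Words with prefix "tar", in lexicographic order: "tarunfenfen", "tarunkademor", "tarunlinne", "tarunlu", "tarunluvisar", "tarunmor", "tarunsarne", "tarunven"
The 3rd is tarunlinne.

tarunlinne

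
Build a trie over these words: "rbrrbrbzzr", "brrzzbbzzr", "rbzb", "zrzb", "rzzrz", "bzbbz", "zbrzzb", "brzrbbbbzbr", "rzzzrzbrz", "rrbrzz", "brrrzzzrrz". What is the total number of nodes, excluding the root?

For each word, the new-node count is its length minus the longest prefix already in the trie:
  "rbrrbrbzzr" → 10 new (r, b, r, r, b, r, b, z, z, r)
  "brrzzbbzzr" → 10 new (b, r, r, z, z, b, b, z, z, r)
  "rbzb" → prefix "rb" already present; 2 new (z, b)
  "zrzb" → 4 new (z, r, z, b)
  "rzzrz" → prefix "r" already present; 4 new (z, z, r, z)
  "bzbbz" → prefix "b" already present; 4 new (z, b, b, z)
  "zbrzzb" → prefix "z" already present; 5 new (b, r, z, z, b)
  "brzrbbbbzbr" → prefix "br" already present; 9 new (z, r, b, b, b, b, z, b, r)
  "rzzzrzbrz" → prefix "rzz" already present; 6 new (z, r, z, b, r, z)
  "rrbrzz" → prefix "r" already present; 5 new (r, b, r, z, z)
  "brrrzzzrrz" → prefix "brr" already present; 7 new (r, z, z, z, r, r, z)
Total nodes = 10 + 10 + 2 + 4 + 4 + 4 + 5 + 9 + 6 + 5 + 7 = 66

66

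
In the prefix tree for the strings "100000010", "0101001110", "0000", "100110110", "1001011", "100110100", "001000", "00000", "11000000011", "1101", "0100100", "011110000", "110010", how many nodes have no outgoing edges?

12

A leaf is a node with no children — equivalently, the end of a word that is not a proper prefix of any other stored word.
Those words: "00000", "001000", "0100100", "0101001110", "011110000", "100000010", "1001011", "100110100", "100110110", "11000000011", "110010", "1101"
Leaf count: 12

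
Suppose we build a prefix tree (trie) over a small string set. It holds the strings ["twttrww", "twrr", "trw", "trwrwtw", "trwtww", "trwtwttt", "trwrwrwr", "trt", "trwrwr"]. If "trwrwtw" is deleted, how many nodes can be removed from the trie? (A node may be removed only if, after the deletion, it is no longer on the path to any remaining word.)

2

After clearing the end-marker at "trwrwtw", prune upward until reaching a node still needed by another word.
The suffix "tw" (2 nodes) is used only by "trwrwtw"; the node for "trwrw" still has the child "r", so pruning stops there.
Nodes removed: 2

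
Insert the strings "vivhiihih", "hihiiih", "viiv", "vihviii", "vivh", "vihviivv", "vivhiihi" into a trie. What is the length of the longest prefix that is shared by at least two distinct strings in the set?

8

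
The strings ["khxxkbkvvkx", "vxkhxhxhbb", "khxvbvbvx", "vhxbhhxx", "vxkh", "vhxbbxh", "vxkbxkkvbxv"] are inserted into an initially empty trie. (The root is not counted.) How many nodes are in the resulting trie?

Insert word by word; a character creates a node only if that edge doesn't already exist:
  "khxxkbkvvkx" → 11 new (k, h, x, x, k, b, k, v, v, k, x)
  "vxkhxhxhbb" → 10 new (v, x, k, h, x, h, x, h, b, b)
  "khxvbvbvx" → prefix "khx" already present; 6 new (v, b, v, b, v, x)
  "vhxbhhxx" → prefix "v" already present; 7 new (h, x, b, h, h, x, x)
  "vxkh" → prefix "vxkh" already present; 0 new (none)
  "vhxbbxh" → prefix "vhxb" already present; 3 new (b, x, h)
  "vxkbxkkvbxv" → prefix "vxk" already present; 8 new (b, x, k, k, v, b, x, v)
Total nodes = 11 + 10 + 6 + 7 + 0 + 3 + 8 = 45

45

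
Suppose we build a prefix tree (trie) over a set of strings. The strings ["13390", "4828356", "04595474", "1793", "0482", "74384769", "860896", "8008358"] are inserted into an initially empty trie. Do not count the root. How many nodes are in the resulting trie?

45

Insert word by word; a character creates a node only if that edge doesn't already exist:
  "13390" → 5 new (1, 3, 3, 9, 0)
  "4828356" → 7 new (4, 8, 2, 8, 3, 5, 6)
  "04595474" → 8 new (0, 4, 5, 9, 5, 4, 7, 4)
  "1793" → prefix "1" already present; 3 new (7, 9, 3)
  "0482" → prefix "04" already present; 2 new (8, 2)
  "74384769" → 8 new (7, 4, 3, 8, 4, 7, 6, 9)
  "860896" → 6 new (8, 6, 0, 8, 9, 6)
  "8008358" → prefix "8" already present; 6 new (0, 0, 8, 3, 5, 8)
Total nodes = 5 + 7 + 8 + 3 + 2 + 8 + 6 + 6 = 45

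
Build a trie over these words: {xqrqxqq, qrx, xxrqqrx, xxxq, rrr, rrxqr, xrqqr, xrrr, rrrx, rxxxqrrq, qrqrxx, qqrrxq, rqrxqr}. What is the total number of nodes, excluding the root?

Count nodes per top-level branch (shared prefixes stored once):
  'q'-branch (qqrrxq, qrqrxx, qrx): 12 nodes
  'r'-branch (rqrxqr, rrr, rrrx, rrxqr, rxxxqrrq): 19 nodes
  'x'-branch (xqrqxqq, xrqqr, xrrr, xxrqqrx, xxxq): 21 nodes
Sum: 52

52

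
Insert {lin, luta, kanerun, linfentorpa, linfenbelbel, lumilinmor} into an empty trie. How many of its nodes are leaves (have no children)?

5

A leaf is a node with no children — equivalently, the end of a word that is not a proper prefix of any other stored word.
Those words: "kanerun", "linfenbelbel", "linfentorpa", "lumilinmor", "luta"
Leaf count: 5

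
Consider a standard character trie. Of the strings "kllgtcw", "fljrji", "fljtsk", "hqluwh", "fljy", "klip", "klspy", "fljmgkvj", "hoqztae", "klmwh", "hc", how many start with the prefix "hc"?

1

Traverse to the node for "hc", then collect every word in that subtree.
Words under "hc": hc
Count: 1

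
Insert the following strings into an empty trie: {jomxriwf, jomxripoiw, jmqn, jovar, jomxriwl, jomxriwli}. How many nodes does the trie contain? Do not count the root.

20

Trie structure (* marks end of a word):
(root)
└─ j
   ├─ m
   │  └─ q
   │     └─ n *
   └─ o
      ├─ m
      │  └─ x
      │     └─ r
      │        └─ i
      │           ├─ p
      │           │  └─ o
      │           │     └─ i
      │           │        └─ w *
      │           └─ w
      │              ├─ f *
      │              └─ l *
      │                 └─ i *
      └─ v
         └─ a
            └─ r *
Counting every labelled node above: 20.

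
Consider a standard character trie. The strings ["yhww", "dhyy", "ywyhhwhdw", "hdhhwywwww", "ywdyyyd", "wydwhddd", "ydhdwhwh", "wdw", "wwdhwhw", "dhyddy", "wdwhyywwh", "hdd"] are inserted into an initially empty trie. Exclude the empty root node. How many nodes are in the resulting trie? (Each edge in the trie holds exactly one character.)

64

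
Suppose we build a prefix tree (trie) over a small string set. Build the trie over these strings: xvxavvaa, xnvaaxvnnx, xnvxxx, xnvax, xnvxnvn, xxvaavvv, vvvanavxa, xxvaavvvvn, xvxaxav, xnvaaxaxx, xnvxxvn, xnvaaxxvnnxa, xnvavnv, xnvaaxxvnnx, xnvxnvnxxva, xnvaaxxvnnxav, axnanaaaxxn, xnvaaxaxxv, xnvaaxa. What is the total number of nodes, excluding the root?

76

Trace insertions, counting only characters that open a new branch:
  "xvxavvaa" → 8 new (x, v, x, a, v, v, a, a)
  "xnvaaxvnnx" → prefix "x" already present; 9 new (n, v, a, a, x, v, n, n, x)
  "xnvxxx" → prefix "xnv" already present; 3 new (x, x, x)
  "xnvax" → prefix "xnva" already present; 1 new (x)
  "xnvxnvn" → prefix "xnvx" already present; 3 new (n, v, n)
  "xxvaavvv" → prefix "x" already present; 7 new (x, v, a, a, v, v, v)
  "vvvanavxa" → 9 new (v, v, v, a, n, a, v, x, a)
  "xxvaavvvvn" → prefix "xxvaavvv" already present; 2 new (v, n)
  "xvxaxav" → prefix "xvxa" already present; 3 new (x, a, v)
  "xnvaaxaxx" → prefix "xnvaax" already present; 3 new (a, x, x)
  "xnvxxvn" → prefix "xnvxx" already present; 2 new (v, n)
  "xnvaaxxvnnxa" → prefix "xnvaax" already present; 6 new (x, v, n, n, x, a)
  "xnvavnv" → prefix "xnva" already present; 3 new (v, n, v)
  "xnvaaxxvnnx" → prefix "xnvaaxxvnnx" already present; 0 new (none)
  "xnvxnvnxxva" → prefix "xnvxnvn" already present; 4 new (x, x, v, a)
  "xnvaaxxvnnxav" → prefix "xnvaaxxvnnxa" already present; 1 new (v)
  "axnanaaaxxn" → 11 new (a, x, n, a, n, a, a, a, x, x, n)
  "xnvaaxaxxv" → prefix "xnvaaxaxx" already present; 1 new (v)
  "xnvaaxa" → prefix "xnvaaxa" already present; 0 new (none)
Total nodes = 8 + 9 + 3 + 1 + 3 + 7 + 9 + 2 + 3 + 3 + 2 + 6 + 3 + 0 + 4 + 1 + 11 + 1 + 0 = 76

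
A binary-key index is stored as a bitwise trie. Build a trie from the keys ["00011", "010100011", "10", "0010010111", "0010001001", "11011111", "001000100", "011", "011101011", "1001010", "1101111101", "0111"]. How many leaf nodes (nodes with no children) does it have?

Leaves are exactly the stored words that no other stored word extends.
Those words: "00011", "0010001001", "0010010111", "010100011", "011101011", "1001010", "1101111101"
Leaf count: 7

7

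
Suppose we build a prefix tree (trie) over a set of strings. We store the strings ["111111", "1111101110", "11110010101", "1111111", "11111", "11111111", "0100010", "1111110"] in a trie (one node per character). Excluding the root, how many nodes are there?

28

For each word, the new-node count is its length minus the longest prefix already in the trie:
  "111111" → 6 new (1, 1, 1, 1, 1, 1)
  "1111101110" → prefix "11111" already present; 5 new (0, 1, 1, 1, 0)
  "11110010101" → prefix "1111" already present; 7 new (0, 0, 1, 0, 1, 0, 1)
  "1111111" → prefix "111111" already present; 1 new (1)
  "11111" → prefix "11111" already present; 0 new (none)
  "11111111" → prefix "1111111" already present; 1 new (1)
  "0100010" → 7 new (0, 1, 0, 0, 0, 1, 0)
  "1111110" → prefix "111111" already present; 1 new (0)
Total nodes = 6 + 5 + 7 + 1 + 0 + 1 + 7 + 1 = 28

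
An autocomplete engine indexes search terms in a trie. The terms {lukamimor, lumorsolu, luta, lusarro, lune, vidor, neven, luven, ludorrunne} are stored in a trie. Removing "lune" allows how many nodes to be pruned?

After clearing the end-marker at "lune", prune upward until reaching a node still needed by another word.
The suffix "ne" (2 nodes) is used only by "lune"; the node for "lu" still has the child "k", so pruning stops there.
Nodes removed: 2

2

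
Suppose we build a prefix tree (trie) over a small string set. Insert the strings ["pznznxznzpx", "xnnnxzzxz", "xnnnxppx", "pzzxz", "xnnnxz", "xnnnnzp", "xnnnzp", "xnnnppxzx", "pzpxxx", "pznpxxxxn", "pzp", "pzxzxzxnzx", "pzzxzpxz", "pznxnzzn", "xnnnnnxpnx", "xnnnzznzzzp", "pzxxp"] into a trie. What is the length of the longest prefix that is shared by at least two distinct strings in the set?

Equivalently: take the maximum, over all pairs, of their longest common prefix length.
"xnnnxz" and "xnnnxzzxz" agree on "xnnnxz" (6 characters) before diverging; nothing deeper is shared.
Longest shared-prefix length: 6

6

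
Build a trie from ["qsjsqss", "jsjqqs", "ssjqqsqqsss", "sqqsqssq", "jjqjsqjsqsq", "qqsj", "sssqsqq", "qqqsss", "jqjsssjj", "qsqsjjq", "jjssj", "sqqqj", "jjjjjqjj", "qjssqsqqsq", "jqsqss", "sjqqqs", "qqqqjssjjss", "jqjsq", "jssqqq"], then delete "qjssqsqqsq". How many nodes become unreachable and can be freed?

9

Walk "qjssqsqqsq" from the leaf back toward the root, removing each node that no remaining word uses.
The suffix "jssqsqqsq" (9 nodes) is used only by "qjssqsqqsq"; the node for "q" still has the child "s", so pruning stops there.
Nodes removed: 9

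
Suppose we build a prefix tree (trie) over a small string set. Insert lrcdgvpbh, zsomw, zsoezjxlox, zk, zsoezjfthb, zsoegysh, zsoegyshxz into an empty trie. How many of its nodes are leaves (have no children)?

6

Leaves are exactly the stored words that no other stored word extends.
Those words: "lrcdgvpbh", "zk", "zsoegyshxz", "zsoezjfthb", "zsoezjxlox", "zsomw"
Leaf count: 6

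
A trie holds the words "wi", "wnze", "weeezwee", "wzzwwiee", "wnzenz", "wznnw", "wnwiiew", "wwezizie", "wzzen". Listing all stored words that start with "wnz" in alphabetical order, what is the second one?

Words with prefix "wnz", in lexicographic order: "wnze", "wnzenz"
Position 2: wnzenz

wnzenz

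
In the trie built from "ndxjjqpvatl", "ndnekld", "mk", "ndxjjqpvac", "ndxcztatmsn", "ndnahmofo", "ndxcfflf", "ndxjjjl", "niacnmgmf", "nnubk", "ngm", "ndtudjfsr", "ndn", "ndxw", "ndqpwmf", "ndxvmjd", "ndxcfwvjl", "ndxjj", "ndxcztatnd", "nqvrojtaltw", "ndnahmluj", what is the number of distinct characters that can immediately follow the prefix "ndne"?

1

The children of the "ndne" node are the distinct next characters among strings starting with "ndne".
Characters that immediately follow "ndne" among the stored strings: {k}.
That node has 1 child edge.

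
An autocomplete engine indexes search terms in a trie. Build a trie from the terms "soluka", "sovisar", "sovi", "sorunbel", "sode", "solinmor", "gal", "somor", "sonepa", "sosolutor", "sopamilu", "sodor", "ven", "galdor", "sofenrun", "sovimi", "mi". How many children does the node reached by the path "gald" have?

The children of the "gald" node are the distinct next characters among strings starting with "gald".
Characters that immediately follow "gald" among the stored strings: {o}.
That node has 1 child edge.

1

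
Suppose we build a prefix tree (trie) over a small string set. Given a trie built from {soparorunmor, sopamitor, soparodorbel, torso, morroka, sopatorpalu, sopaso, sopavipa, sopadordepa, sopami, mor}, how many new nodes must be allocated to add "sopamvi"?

2

"sopam" is already a path in the trie; the remaining "vi" must be added.
New nodes needed: |"sopamvi"| − 5 = 7 − 5 = 2.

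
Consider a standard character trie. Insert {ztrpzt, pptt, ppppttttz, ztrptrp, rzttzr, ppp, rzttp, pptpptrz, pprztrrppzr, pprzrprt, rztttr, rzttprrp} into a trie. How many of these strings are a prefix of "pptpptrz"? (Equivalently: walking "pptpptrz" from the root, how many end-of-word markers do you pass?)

1

Check each prefix of "pptpptrz" against the stored set — each match is an end-marker on the path.
Prefixes of the query that are stored words: "pptpptrz"
Count: 1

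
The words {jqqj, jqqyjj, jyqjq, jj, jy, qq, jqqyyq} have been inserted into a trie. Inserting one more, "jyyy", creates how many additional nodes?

2

Walking "jyyy" from the root, the first 2 characters ("jy") follow existing edges; "y" is the first miss.
New nodes needed: |"jyyy"| − 2 = 4 − 2 = 2.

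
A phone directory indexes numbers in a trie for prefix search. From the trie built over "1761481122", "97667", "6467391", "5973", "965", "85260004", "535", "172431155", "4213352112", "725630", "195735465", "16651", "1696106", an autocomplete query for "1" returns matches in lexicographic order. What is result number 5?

Words with prefix "1", in lexicographic order: "16651", "1696106", "172431155", "1761481122", "195735465"
The 5th is 195735465.

195735465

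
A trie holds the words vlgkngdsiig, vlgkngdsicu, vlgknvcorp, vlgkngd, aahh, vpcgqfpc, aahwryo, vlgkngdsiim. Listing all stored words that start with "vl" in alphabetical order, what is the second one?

vlgkngdsicu

DFS of the "vl" subtree visits, in order: "vlgkngd", "vlgkngdsicu", "vlgkngdsiig", "vlgkngdsiim", "vlgknvcorp"
Position 2: vlgkngdsicu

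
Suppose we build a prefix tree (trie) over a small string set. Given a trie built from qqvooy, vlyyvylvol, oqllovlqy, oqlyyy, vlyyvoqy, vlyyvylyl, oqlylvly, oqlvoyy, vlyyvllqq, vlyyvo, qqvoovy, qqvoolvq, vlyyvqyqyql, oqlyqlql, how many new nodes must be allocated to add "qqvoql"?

2

Walking "qqvoql" from the root, the first 4 characters ("qqvo") follow existing edges; "q" is the first miss.
New nodes needed: |"qqvoql"| − 4 = 6 − 4 = 2.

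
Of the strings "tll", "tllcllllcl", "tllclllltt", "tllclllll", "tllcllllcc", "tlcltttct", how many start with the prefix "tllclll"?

Traverse to the node for "tllclll", then collect every word in that subtree.
Matches: "tllcllllcc", "tllcllllcl", "tllclllll", "tllclllltt"
Count: 4

4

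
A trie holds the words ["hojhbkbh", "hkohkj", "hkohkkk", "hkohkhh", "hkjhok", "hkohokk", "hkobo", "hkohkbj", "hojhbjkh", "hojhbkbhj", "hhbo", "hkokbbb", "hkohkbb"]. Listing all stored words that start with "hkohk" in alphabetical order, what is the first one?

hkohkbb

Words with prefix "hkohk", in lexicographic order: "hkohkbb", "hkohkbj", "hkohkhh", "hkohkj", "hkohkkk"
The 1st is hkohkbb.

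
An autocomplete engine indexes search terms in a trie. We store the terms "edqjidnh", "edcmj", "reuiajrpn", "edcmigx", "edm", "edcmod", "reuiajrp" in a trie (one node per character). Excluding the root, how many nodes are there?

Insert word by word; a character creates a node only if that edge doesn't already exist:
  "edqjidnh" → 8 new (e, d, q, j, i, d, n, h)
  "edcmj" → prefix "ed" already present; 3 new (c, m, j)
  "reuiajrpn" → 9 new (r, e, u, i, a, j, r, p, n)
  "edcmigx" → prefix "edcm" already present; 3 new (i, g, x)
  "edm" → prefix "ed" already present; 1 new (m)
  "edcmod" → prefix "edcm" already present; 2 new (o, d)
  "reuiajrp" → prefix "reuiajrp" already present; 0 new (none)
Total nodes = 8 + 3 + 9 + 3 + 1 + 2 + 0 = 26

26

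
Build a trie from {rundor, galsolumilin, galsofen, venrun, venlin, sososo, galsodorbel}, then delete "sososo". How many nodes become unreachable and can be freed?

After clearing the end-marker at "sososo", prune upward until reaching a node still needed by another word.
No other word shares any prefix with "sososo", so all 6 of its nodes go.
Nodes removed: 6

6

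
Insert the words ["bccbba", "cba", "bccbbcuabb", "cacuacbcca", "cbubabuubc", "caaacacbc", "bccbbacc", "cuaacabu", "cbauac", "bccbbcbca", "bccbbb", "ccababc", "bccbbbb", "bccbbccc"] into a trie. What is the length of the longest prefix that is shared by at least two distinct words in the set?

The deepest shared node is where two words last agree before diverging.
"bccbba" and "bccbbacc" agree on "bccbba" (6 characters) before diverging; nothing deeper is shared.
Longest shared-prefix length: 6

6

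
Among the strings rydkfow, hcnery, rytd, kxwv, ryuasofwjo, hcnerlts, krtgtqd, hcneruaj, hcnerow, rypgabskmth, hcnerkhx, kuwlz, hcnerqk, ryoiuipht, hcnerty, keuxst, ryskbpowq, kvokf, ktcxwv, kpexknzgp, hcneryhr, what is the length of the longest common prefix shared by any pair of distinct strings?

Look for the deepest trie node that still has at least two words in its subtree.
e.g. "hcnery" and "hcneryhr" share the prefix "hcnery" of length 6; no pair shares a longer one.
Longest shared-prefix length: 6

6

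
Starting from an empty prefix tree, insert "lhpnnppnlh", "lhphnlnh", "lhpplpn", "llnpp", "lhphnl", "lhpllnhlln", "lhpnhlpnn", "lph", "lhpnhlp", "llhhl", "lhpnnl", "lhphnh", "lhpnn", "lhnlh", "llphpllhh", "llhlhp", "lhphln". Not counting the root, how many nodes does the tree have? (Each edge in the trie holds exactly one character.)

57

Count nodes per top-level branch (shared prefixes stored once):
  'l'-branch (lhnlh, lhphln, lhphnh, lhphnl, lhphnlnh, lhpllnhlln, lhpnhlp, lhpnhlpnn, lhpnn, lhpnnl, lhpnnppnlh, lhpplpn, llhhl, llhlhp, llnpp, llphpllhh, lph): 57 nodes
Sum: 57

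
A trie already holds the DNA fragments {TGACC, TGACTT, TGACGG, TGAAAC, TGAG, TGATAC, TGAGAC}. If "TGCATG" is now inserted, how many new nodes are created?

4

Walking "TGCATG" from the root, the first 2 characters ("TG") follow existing edges; "C" is the first miss.
New nodes needed: |"TGCATG"| − 2 = 6 − 2 = 4.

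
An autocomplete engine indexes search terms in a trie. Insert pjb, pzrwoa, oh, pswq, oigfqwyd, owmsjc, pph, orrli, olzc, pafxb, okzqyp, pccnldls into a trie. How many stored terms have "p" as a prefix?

6

Walk to "p"; the words in its subtree are exactly those with that prefix.
Matches: "pafxb", "pccnldls", "pjb", "pph", "pswq", "pzrwoa"
Count: 6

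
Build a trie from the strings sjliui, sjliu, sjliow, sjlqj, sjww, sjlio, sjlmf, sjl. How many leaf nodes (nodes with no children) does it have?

A leaf is a node with no children — equivalently, the end of a word that is not a proper prefix of any other stored word.
Those words: "sjliow", "sjliui", "sjlmf", "sjlqj", "sjww"
Leaf count: 5

5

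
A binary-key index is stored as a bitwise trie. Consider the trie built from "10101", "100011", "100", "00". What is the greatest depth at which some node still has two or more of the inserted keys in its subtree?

3

The deepest shared node is where two words last agree before diverging.
e.g. "100" and "100011" share the prefix "100" of length 3; no pair shares a longer one.
Longest shared-prefix length: 3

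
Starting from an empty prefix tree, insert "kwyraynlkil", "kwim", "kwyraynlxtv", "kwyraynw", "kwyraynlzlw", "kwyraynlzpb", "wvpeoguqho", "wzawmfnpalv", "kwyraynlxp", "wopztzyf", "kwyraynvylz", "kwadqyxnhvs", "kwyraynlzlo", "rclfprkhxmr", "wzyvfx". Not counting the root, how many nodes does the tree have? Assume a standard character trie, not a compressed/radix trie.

79

Trace insertions, counting only characters that open a new branch:
  "kwyraynlkil" → 11 new (k, w, y, r, a, y, n, l, k, i, l)
  "kwim" → prefix "kw" already present; 2 new (i, m)
  "kwyraynlxtv" → prefix "kwyraynl" already present; 3 new (x, t, v)
  "kwyraynw" → prefix "kwyrayn" already present; 1 new (w)
  "kwyraynlzlw" → prefix "kwyraynl" already present; 3 new (z, l, w)
  "kwyraynlzpb" → prefix "kwyraynlz" already present; 2 new (p, b)
  "wvpeoguqho" → 10 new (w, v, p, e, o, g, u, q, h, o)
  "wzawmfnpalv" → prefix "w" already present; 10 new (z, a, w, m, f, n, p, a, l, v)
  "kwyraynlxp" → prefix "kwyraynlx" already present; 1 new (p)
  "wopztzyf" → prefix "w" already present; 7 new (o, p, z, t, z, y, f)
  "kwyraynvylz" → prefix "kwyrayn" already present; 4 new (v, y, l, z)
  "kwadqyxnhvs" → prefix "kw" already present; 9 new (a, d, q, y, x, n, h, v, s)
  "kwyraynlzlo" → prefix "kwyraynlzl" already present; 1 new (o)
  "rclfprkhxmr" → 11 new (r, c, l, f, p, r, k, h, x, m, r)
  "wzyvfx" → prefix "wz" already present; 4 new (y, v, f, x)
Total nodes = 11 + 2 + 3 + 1 + 3 + 2 + 10 + 10 + 1 + 7 + 4 + 9 + 1 + 11 + 4 = 79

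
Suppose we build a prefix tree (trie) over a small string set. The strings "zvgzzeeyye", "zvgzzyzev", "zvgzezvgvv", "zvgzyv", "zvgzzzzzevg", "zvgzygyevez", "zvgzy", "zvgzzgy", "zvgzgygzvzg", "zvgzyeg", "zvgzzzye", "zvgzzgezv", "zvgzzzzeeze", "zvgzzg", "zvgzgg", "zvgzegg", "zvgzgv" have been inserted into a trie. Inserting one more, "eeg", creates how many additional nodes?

Nothing in the trie begins with "e"; the whole of "eeg" is new.
3 − 0 = 3 new nodes.

3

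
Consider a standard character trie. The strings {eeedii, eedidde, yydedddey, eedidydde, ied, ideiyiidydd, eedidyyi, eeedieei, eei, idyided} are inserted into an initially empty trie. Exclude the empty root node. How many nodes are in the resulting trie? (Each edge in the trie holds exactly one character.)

Count nodes per top-level branch (shared prefixes stored once):
  'e'-branch (eedidde, eedidydde, eedidyyi, eeedieei, eeedii, eei): 21 nodes
  'i'-branch (ideiyiidydd, idyided, ied): 18 nodes
  'y'-branch (yydedddey): 9 nodes
Sum: 48

48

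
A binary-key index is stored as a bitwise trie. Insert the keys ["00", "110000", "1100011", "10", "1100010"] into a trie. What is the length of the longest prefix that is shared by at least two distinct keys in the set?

Equivalently: take the maximum, over all pairs, of their longest common prefix length.
e.g. "1100010" and "1100011" share the prefix "110001" of length 6; no pair shares a longer one.
Longest shared-prefix length: 6

6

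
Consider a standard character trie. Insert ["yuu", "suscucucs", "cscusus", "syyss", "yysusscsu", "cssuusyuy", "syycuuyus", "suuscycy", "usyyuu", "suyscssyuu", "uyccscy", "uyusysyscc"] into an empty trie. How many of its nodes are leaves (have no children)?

A leaf is a node with no children — equivalently, the end of a word that is not a proper prefix of any other stored word.
Those words: "cscusus", "cssuusyuy", "suscucucs", "suuscycy", "suyscssyuu", "syycuuyus", "syyss", "usyyuu", "uyccscy", "uyusysyscc", "yuu", "yysusscsu"
Leaf count: 12

12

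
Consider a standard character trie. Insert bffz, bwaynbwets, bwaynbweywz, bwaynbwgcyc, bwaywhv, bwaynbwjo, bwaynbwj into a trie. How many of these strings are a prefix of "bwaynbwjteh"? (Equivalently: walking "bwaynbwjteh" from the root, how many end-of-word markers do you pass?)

Check each prefix of "bwaynbwjteh" against the stored set — each match is an end-marker on the path.
Prefixes of the query that are stored words: "bwaynbwj"
Count: 1

1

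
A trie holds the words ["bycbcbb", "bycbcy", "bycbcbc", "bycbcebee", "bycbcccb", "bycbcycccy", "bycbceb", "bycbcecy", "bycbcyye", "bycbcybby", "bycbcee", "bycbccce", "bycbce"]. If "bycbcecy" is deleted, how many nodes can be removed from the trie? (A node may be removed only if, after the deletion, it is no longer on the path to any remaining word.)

2

After clearing the end-marker at "bycbcecy", prune upward until reaching a node still needed by another word.
The suffix "cy" (2 nodes) is used only by "bycbcecy"; the node for "bycbce" still has the child "b", so pruning stops there.
Nodes removed: 2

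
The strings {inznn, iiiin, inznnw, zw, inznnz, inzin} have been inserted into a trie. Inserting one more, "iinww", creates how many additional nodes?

The longest prefix of "iinww" already in the trie is "ii" (length 2).
So 5 − 2 = 3 new nodes.

3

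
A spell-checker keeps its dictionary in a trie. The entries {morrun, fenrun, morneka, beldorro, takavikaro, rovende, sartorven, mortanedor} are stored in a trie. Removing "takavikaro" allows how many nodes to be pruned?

Walk "takavikaro" from the leaf back toward the root, removing each node that no remaining word uses.
No other word shares any prefix with "takavikaro", so all 10 of its nodes go.
Nodes removed: 10

10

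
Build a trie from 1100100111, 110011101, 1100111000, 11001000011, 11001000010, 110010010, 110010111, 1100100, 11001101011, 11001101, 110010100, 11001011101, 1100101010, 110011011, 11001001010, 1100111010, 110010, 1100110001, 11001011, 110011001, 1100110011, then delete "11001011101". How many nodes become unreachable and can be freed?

Walk "11001011101" from the leaf back toward the root, removing each node that no remaining word uses.
The suffix "01" (2 nodes) is used only by "11001011101"; "110010111" is itself a stored word, so pruning stops there.
Nodes removed: 2

2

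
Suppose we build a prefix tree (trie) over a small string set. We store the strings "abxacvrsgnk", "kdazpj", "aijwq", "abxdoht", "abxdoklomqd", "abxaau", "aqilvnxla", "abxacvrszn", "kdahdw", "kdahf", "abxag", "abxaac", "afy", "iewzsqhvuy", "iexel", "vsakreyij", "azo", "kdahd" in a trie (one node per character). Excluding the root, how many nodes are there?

For each word, the new-node count is its length minus the longest prefix already in the trie:
  "abxacvrsgnk" → 11 new (a, b, x, a, c, v, r, s, g, n, k)
  "kdazpj" → 6 new (k, d, a, z, p, j)
  "aijwq" → prefix "a" already present; 4 new (i, j, w, q)
  "abxdoht" → prefix "abx" already present; 4 new (d, o, h, t)
  "abxdoklomqd" → prefix "abxdo" already present; 6 new (k, l, o, m, q, d)
  "abxaau" → prefix "abxa" already present; 2 new (a, u)
  "aqilvnxla" → prefix "a" already present; 8 new (q, i, l, v, n, x, l, a)
  "abxacvrszn" → prefix "abxacvrs" already present; 2 new (z, n)
  "kdahdw" → prefix "kda" already present; 3 new (h, d, w)
  "kdahf" → prefix "kdah" already present; 1 new (f)
  "abxag" → prefix "abxa" already present; 1 new (g)
  "abxaac" → prefix "abxaa" already present; 1 new (c)
  "afy" → prefix "a" already present; 2 new (f, y)
  "iewzsqhvuy" → 10 new (i, e, w, z, s, q, h, v, u, y)
  "iexel" → prefix "ie" already present; 3 new (x, e, l)
  "vsakreyij" → 9 new (v, s, a, k, r, e, y, i, j)
  "azo" → prefix "a" already present; 2 new (z, o)
  "kdahd" → prefix "kdahd" already present; 0 new (none)
Total nodes = 11 + 6 + 4 + 4 + 6 + 2 + 8 + 2 + 3 + 1 + 1 + 1 + 2 + 10 + 3 + 9 + 2 + 0 = 75

75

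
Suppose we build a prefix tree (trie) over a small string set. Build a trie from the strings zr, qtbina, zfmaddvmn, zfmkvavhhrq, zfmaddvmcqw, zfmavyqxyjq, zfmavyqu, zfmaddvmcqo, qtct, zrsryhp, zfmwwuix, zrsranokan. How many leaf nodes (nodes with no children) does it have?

Leaves are exactly the stored words that no other stored word extends.
Those words: "qtbina", "qtct", "zfmaddvmcqo", "zfmaddvmcqw", "zfmaddvmn", "zfmavyqu", "zfmavyqxyjq", "zfmkvavhhrq", "zfmwwuix", "zrsranokan", "zrsryhp"
Leaf count: 11

11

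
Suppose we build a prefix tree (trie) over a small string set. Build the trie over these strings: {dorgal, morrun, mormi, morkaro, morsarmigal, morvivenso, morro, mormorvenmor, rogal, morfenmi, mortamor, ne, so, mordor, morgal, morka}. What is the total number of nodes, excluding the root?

Insert word by word; a character creates a node only if that edge doesn't already exist:
  "dorgal" → 6 new (d, o, r, g, a, l)
  "morrun" → 6 new (m, o, r, r, u, n)
  "mormi" → prefix "mor" already present; 2 new (m, i)
  "morkaro" → prefix "mor" already present; 4 new (k, a, r, o)
  "morsarmigal" → prefix "mor" already present; 8 new (s, a, r, m, i, g, a, l)
  "morvivenso" → prefix "mor" already present; 7 new (v, i, v, e, n, s, o)
  "morro" → prefix "morr" already present; 1 new (o)
  "mormorvenmor" → prefix "morm" already present; 8 new (o, r, v, e, n, m, o, r)
  "rogal" → 5 new (r, o, g, a, l)
  "morfenmi" → prefix "mor" already present; 5 new (f, e, n, m, i)
  "mortamor" → prefix "mor" already present; 5 new (t, a, m, o, r)
  "ne" → 2 new (n, e)
  "so" → 2 new (s, o)
  "mordor" → prefix "mor" already present; 3 new (d, o, r)
  "morgal" → prefix "mor" already present; 3 new (g, a, l)
  "morka" → prefix "morka" already present; 0 new (none)
Total nodes = 6 + 6 + 2 + 4 + 8 + 7 + 1 + 8 + 5 + 5 + 5 + 2 + 2 + 3 + 3 + 0 = 67

67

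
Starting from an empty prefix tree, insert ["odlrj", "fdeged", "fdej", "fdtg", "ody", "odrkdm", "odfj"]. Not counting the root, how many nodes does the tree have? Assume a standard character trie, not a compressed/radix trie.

Insert word by word; a character creates a node only if that edge doesn't already exist:
  "odlrj" → 5 new (o, d, l, r, j)
  "fdeged" → 6 new (f, d, e, g, e, d)
  "fdej" → prefix "fde" already present; 1 new (j)
  "fdtg" → prefix "fd" already present; 2 new (t, g)
  "ody" → prefix "od" already present; 1 new (y)
  "odrkdm" → prefix "od" already present; 4 new (r, k, d, m)
  "odfj" → prefix "od" already present; 2 new (f, j)
Total nodes = 5 + 6 + 1 + 2 + 1 + 4 + 2 = 21

21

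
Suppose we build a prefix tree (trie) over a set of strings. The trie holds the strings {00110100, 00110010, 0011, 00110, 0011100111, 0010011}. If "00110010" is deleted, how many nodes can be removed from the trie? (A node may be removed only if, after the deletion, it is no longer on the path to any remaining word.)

Walk "00110010" from the leaf back toward the root, removing each node that no remaining word uses.
The suffix "010" (3 nodes) is used only by "00110010"; the node for "00110" still has the child "1", so pruning stops there.
Nodes removed: 3

3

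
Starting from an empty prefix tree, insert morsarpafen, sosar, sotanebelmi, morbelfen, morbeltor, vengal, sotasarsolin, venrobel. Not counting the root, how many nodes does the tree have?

53

Insert word by word; a character creates a node only if that edge doesn't already exist:
  "morsarpafen" → 11 new (m, o, r, s, a, r, p, a, f, e, n)
  "sosar" → 5 new (s, o, s, a, r)
  "sotanebelmi" → prefix "so" already present; 9 new (t, a, n, e, b, e, l, m, i)
  "morbelfen" → prefix "mor" already present; 6 new (b, e, l, f, e, n)
  "morbeltor" → prefix "morbel" already present; 3 new (t, o, r)
  "vengal" → 6 new (v, e, n, g, a, l)
  "sotasarsolin" → prefix "sota" already present; 8 new (s, a, r, s, o, l, i, n)
  "venrobel" → prefix "ven" already present; 5 new (r, o, b, e, l)
Total nodes = 11 + 5 + 9 + 6 + 3 + 6 + 8 + 5 = 53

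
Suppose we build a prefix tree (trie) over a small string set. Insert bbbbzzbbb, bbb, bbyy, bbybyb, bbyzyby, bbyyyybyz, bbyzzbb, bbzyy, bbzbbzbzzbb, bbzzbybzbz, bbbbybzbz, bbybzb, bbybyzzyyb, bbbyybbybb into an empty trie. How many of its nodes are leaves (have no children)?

A leaf is a node with no children — equivalently, the end of a word that is not a proper prefix of any other stored word.
Those words: "bbbbybzbz", "bbbbzzbbb", "bbbyybbybb", "bbybyb", "bbybyzzyyb", "bbybzb", "bbyyyybyz", "bbyzyby", "bbyzzbb", "bbzbbzbzzbb", "bbzyy", "bbzzbybzbz"
Leaf count: 12

12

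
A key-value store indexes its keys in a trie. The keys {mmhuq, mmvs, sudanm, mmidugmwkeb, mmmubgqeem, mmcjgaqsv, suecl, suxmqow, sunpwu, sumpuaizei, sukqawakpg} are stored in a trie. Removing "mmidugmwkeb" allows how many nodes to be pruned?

9

A node on "mmidugmwkeb"'s path can go only if nothing else ends at it or branches off below it.
The suffix "idugmwkeb" (9 nodes) is used only by "mmidugmwkeb"; the node for "mm" still has the child "h", so pruning stops there.
Nodes removed: 9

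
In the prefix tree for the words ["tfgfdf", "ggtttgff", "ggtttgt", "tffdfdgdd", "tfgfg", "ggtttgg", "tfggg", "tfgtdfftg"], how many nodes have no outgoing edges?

A leaf is a node with no children — equivalently, the end of a word that is not a proper prefix of any other stored word.
Those words: "ggtttgff", "ggtttgg", "ggtttgt", "tffdfdgdd", "tfgfdf", "tfgfg", "tfggg", "tfgtdfftg"
Leaf count: 8

8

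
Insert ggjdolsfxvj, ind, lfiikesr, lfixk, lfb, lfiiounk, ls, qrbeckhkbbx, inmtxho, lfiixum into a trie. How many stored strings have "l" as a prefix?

Filter for entries beginning with "l":
Words under "l": lfb, lfiikesr, lfiiounk, lfiixum, lfixk, ls
Count: 6

6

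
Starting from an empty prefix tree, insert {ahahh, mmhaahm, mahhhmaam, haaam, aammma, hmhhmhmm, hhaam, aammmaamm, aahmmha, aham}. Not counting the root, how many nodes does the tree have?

Insert word by word; a character creates a node only if that edge doesn't already exist:
  "ahahh" → 5 new (a, h, a, h, h)
  "mmhaahm" → 7 new (m, m, h, a, a, h, m)
  "mahhhmaam" → prefix "m" already present; 8 new (a, h, h, h, m, a, a, m)
  "haaam" → 5 new (h, a, a, a, m)
  "aammma" → prefix "a" already present; 5 new (a, m, m, m, a)
  "hmhhmhmm" → prefix "h" already present; 7 new (m, h, h, m, h, m, m)
  "hhaam" → prefix "h" already present; 4 new (h, a, a, m)
  "aammmaamm" → prefix "aammma" already present; 3 new (a, m, m)
  "aahmmha" → prefix "aa" already present; 5 new (h, m, m, h, a)
  "aham" → prefix "aha" already present; 1 new (m)
Total nodes = 5 + 7 + 8 + 5 + 5 + 7 + 4 + 3 + 5 + 1 = 50

50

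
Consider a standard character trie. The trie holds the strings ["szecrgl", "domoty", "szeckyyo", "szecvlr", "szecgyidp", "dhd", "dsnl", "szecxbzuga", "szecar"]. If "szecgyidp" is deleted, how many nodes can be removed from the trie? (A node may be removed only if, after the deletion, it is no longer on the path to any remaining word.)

Walk "szecgyidp" from the leaf back toward the root, removing each node that no remaining word uses.
The suffix "gyidp" (5 nodes) is used only by "szecgyidp"; the node for "szec" still has the child "r", so pruning stops there.
Nodes removed: 5

5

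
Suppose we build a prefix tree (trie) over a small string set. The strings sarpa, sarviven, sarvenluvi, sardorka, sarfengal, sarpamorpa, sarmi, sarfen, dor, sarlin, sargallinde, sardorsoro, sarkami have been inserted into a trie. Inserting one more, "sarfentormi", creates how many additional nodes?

Walking "sarfentormi" from the root, the first 6 characters ("sarfen") follow existing edges; "t" is the first miss.
So 11 − 6 = 5 new nodes.

5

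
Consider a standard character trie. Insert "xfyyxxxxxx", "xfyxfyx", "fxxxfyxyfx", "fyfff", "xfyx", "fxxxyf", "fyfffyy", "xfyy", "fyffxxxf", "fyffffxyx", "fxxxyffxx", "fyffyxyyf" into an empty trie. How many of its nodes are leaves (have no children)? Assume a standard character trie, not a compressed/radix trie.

Leaves are exactly the stored words that no other stored word extends.
Those words: "fxxxfyxyfx", "fxxxyffxx", "fyffffxyx", "fyfffyy", "fyffxxxf", "fyffyxyyf", "xfyxfyx", "xfyyxxxxxx"
Leaf count: 8

8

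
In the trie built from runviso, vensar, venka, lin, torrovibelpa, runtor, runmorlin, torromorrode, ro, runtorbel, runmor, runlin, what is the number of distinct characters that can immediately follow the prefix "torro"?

2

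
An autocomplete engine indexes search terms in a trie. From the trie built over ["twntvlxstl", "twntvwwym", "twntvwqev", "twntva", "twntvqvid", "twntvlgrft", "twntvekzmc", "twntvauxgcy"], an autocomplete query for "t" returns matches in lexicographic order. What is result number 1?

twntva

Filter for "t…" and sort: "twntva", "twntvauxgcy", "twntvekzmc", "twntvlgrft", "twntvlxstl", "twntvqvid", "twntvwqev", "twntvwwym"
The 1st is twntva.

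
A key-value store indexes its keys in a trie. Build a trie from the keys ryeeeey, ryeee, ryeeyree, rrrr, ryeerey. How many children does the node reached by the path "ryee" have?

The children of the "ryee" node are the distinct next characters among strings starting with "ryee".
Distinct next characters after "ryee": e, r, y.
That node has 3 child edges.

3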